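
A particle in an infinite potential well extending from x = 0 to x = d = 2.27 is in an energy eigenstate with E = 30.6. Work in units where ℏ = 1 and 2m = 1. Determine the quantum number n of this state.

From E_n = n²π²ℏ²/(2md²) invert to n = √(2md²E)/(πℏ).
n = (2.27/π) × √(2 × 0.5 × 30.6) = 3.997 → n = 4.

n = 4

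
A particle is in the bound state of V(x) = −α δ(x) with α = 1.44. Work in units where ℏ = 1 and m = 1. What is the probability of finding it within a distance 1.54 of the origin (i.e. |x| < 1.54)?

P = 0.988

The normalised bound state is ψ = √κ e^{−κ|x|} with κ = mα/ℏ² = 1.440.
P(|x| < d) = ∫_{−d}^{d} κ e^{−2κ|x|} dx = 1 − e^{−2κd} = 1 − e^{−4.435} = 0.9881.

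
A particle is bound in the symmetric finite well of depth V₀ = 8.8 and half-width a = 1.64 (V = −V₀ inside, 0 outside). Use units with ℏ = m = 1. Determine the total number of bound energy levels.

N = 5

Define the well-strength parameter z₀ = (a/ℏ)√(2mV₀) = 1.64 × √(2·1·8.8) = 6.880.
A new bound state (alternating even/odd) appears each time z₀ passes a multiple of π/2, so N = ⌊2z₀/π⌋ + 1 = ⌊4.380⌋ + 1 = 5.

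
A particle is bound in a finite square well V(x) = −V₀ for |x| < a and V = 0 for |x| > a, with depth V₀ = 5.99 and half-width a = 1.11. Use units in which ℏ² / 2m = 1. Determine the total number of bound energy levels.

The dimensionless depth is z₀ = a√(2mV₀)/ℏ = 1.11 × √(5.990) = 2.717.
A new bound state (alternating even/odd) appears each time z₀ passes a multiple of π/2, so N = ⌊2z₀/π⌋ + 1 = ⌊1.729⌋ + 1 = 2.

N = 2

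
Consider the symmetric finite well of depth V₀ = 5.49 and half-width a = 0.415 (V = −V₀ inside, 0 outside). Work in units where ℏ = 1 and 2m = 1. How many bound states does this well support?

The dimensionless depth is z₀ = a√(2mV₀)/ℏ = 0.415 × √(5.490) = 0.9724.
A new bound state (alternating even/odd) appears each time z₀ passes a multiple of π/2, so N = ⌊2z₀/π⌋ + 1 = ⌊0.6190⌋ + 1 = 1.

N = 1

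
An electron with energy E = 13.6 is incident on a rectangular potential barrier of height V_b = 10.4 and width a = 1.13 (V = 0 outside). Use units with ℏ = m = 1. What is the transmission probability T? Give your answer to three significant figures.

T = 0.954

Above the barrier the interior wavenumber is k₂ = √(2m(E − V_b))/ℏ = 2.530, giving phase k₂a = 2.859.
T = [1 + V_b² sin²(k₂a) / (4E(E − V_b))]⁻¹ = 1/1.048 = 0.954.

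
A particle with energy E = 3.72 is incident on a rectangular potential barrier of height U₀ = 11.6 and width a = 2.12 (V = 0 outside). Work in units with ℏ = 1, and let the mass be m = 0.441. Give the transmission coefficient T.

Since E < U₀ the interior solution is evanescent with decay constant κ = √(2m(U₀ − E))/ℏ = 2.636.
κa = 5.589, sinh(κa) = 133.7.
Matching ψ, ψ′ at both faces gives T = [1 + U₀² sinh²(κa) / (4E(U₀ − E))]⁻¹ = 1/20520 = 0.0000487.

T = 0.0000487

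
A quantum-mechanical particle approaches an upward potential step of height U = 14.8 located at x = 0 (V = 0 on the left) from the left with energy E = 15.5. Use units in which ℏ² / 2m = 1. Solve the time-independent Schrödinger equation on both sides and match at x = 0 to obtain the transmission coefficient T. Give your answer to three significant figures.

On each side the TISE gives plane waves with k = √(2m(E − V))/ℏ: k₁ = √(2·½·15.5) = 3.937, k₂ = √(2·½·0.7) = 0.8367.
Matching ψ and ψ′ at x = 0 gives r = (k₁ − k₂)/(k₁ + k₂), so R = r² = 0.4218 and T = 1 − R = 0.5782.

T = 0.578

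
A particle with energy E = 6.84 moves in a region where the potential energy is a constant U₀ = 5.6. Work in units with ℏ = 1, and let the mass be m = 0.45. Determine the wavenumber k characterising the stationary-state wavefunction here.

k = 1.06

With E > U₀ the solution is oscillatory, ψ ∝ e^{±ikx} with k = √(2m(E − U₀))/ℏ.
k = √(2 × 0.45 × 1.24) = 1.056.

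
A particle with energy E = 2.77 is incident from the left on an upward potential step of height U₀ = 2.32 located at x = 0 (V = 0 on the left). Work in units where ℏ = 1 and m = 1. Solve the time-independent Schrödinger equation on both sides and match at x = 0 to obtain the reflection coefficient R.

R = 0.181

The wavenumbers are k₁ = √(2mE)/ℏ = 2.354 on the left and k₂ = √(2m(E − U₀))/ℏ = 0.9487 on the right.
Matching ψ and ψ′ at x = 0 gives r = (k₁ − k₂)/(k₁ + k₂), so R = r² = 0.1810 and T = 1 − R = 0.8190.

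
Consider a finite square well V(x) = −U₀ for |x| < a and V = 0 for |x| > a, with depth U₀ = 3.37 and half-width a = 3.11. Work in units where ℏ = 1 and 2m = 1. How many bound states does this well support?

Define the well-strength parameter z₀ = (a/ℏ)√(2mU₀) = 3.11 × √(2·0.5·3.37) = 5.709.
A new bound state (alternating even/odd) appears each time z₀ passes a multiple of π/2, so N = ⌊2z₀/π⌋ + 1 = ⌊3.635⌋ + 1 = 4.

N = 4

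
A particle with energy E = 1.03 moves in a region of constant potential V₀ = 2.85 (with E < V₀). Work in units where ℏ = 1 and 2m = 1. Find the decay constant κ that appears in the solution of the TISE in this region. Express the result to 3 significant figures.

κ = 1.35

Since E < V₀ the TISE in this region is ψ'' = κ²ψ with κ = √(2m(V₀ − E))/ℏ.
κ = √(2 × 0.5 × 1.82) = 1.349.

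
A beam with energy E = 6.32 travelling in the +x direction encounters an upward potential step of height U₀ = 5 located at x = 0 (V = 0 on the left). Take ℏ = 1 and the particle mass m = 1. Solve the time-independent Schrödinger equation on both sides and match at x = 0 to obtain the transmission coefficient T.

On each side the TISE gives plane waves with k = √(2m(E − V))/ℏ: k₁ = √(2·1·6.32) = 3.555, k₂ = √(2·1·1.32) = 1.625.
Continuity of ψ and ψ′ at the step yields the reflection amplitude r = (k₁ − k₂)/(k₁ + k₂) = 0.3727; thus R = |r|² = 0.1389, T = 0.8611.

T = 0.861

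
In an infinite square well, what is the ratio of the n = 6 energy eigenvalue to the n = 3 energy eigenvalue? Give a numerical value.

Since E_n ∝ n², the ratio is (6/3)² = 4.

4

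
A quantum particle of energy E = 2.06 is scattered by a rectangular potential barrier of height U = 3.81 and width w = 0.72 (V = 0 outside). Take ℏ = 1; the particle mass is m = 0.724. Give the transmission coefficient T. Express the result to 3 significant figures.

Since E < U the interior solution is evanescent with decay constant κ = √(2m(U − E))/ℏ = 1.592.
κw = 1.146, sinh(κw) = 1.414.
The exact tunnelling result is T⁻¹ = 1 + U² sinh²(κw) / [4E(U − E)] = 3.013, so T = 0.332.

T = 0.332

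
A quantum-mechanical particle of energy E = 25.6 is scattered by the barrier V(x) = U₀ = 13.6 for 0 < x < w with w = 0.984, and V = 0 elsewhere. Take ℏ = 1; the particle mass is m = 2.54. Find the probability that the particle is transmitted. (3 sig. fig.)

E > U₀: inside the barrier k₂ = √(2m(E − U₀))/ℏ = 7.808, k₂w = 7.683.
Matching at both interfaces gives T⁻¹ = 1 + U₀² sin²(k₂w) / [4E(E − U₀)] = 1.146, hence T = 0.872.

T = 0.872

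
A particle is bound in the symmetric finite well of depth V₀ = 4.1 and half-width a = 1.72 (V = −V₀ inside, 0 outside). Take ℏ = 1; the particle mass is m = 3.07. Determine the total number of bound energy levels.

N = 6

The dimensionless depth is z₀ = a√(2mV₀)/ℏ = 1.72 × √(25.17) = 8.630.
The even/odd transcendental equations gain one root per π/2 in z₀, giving N = 1 + ⌊2z₀/π⌋ = 1 + ⌊5.494⌋ = 6.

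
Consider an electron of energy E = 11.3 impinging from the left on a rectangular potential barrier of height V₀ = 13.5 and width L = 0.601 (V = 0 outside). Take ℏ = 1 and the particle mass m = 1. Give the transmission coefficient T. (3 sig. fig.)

T = 0.172

E < V₀: inside the barrier ψ ∝ e^{±κx} with κ = √(2m(V₀ − E))/ℏ = 2.098.
κL = 1.261, sinh(κL) = 1.622.
The exact tunnelling result is T⁻¹ = 1 + V₀² sinh²(κL) / [4E(V₀ − E)] = 5.823, so T = 0.172.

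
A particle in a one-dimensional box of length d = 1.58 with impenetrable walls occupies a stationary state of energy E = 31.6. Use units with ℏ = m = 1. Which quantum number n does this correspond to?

n = 4

For an infinite well E_n = n²π²ℏ²/(2md²), so n = (d/πℏ)√(2mE).
n = (1.58/π) × √(2 × 1 × 31.6) = 3.998 → n = 4.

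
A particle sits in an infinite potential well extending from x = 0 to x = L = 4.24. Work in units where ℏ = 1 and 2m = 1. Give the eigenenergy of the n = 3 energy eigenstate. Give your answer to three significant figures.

The infinite-well eigenfunctions ψ_n = √(2/L) sin(nπx/L) vanish at both walls, giving E_n = n²π²ℏ²/(2mL²).
E_3 = 3² × π² / (2 × 0.5 × 4.24²) = 4.941.

E = 4.94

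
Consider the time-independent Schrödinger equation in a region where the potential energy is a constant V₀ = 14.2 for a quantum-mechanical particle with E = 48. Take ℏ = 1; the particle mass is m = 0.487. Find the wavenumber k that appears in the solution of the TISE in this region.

k = 5.74

With E > V₀ the solution is oscillatory, ψ ∝ e^{±ikx} with k = √(2m(E − V₀))/ℏ.
k = √(2 × 0.487 × 33.8) = 5.738.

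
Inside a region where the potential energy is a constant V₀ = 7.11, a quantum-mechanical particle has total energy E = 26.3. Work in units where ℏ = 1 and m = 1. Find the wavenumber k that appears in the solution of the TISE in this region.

With E > V₀ the solution is oscillatory, ψ ∝ e^{±ikx} with k = √(2m(E − V₀))/ℏ.
k = √(2 × 1 × 19.19) = 6.195.

k = 6.20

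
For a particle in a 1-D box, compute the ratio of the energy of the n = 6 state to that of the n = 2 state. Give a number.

9

Since E_n ∝ n², the ratio is (6/2)² = 9.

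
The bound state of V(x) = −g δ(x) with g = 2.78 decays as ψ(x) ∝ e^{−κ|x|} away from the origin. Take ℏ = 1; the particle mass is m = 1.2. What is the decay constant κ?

Integrate −(ℏ²/2m)ψ'' − gδ(x)ψ = Eψ from −ε to +ε: the ψ'' term gives ψ'(0⁺) − ψ'(0⁻) and the δ term gives −(2mg/ℏ²)ψ(0).
With ψ ∝ e^{−κ|x|} this yields −2κ = −2mg/ℏ², so κ = mg/ℏ² = 3.336.

κ = 3.34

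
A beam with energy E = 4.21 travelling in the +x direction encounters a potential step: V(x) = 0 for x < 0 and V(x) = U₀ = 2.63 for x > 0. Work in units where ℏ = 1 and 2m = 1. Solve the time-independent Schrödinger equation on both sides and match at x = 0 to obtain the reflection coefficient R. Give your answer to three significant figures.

The wavenumbers are k₁ = √(2mE)/ℏ = 2.052 on the left and k₂ = √(2m(E − U₀))/ℏ = 1.257 on the right.
Continuity of ψ and ψ′ at the step yields the reflection amplitude r = (k₁ − k₂)/(k₁ + k₂) = 0.2402; thus R = |r|² = 0.05771, T = 0.9423.

R = 0.0577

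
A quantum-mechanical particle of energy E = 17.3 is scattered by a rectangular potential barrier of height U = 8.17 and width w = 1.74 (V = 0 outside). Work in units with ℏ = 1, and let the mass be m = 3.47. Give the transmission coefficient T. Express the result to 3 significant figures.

Above the barrier the interior wavenumber is k₂ = √(2m(E − U))/ℏ = 7.960, giving phase k₂w = 13.85.
Matching at both interfaces gives T⁻¹ = 1 + U² sin²(k₂w) / [4E(E − U)] = 1.097, hence T = 0.911.

T = 0.911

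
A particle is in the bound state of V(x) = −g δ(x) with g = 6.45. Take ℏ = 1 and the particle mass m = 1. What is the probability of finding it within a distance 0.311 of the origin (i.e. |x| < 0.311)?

The normalised bound state is ψ = √κ e^{−κ|x|} with κ = mg/ℏ² = 6.450.
P(|x| < d) = ∫_{−d}^{d} κ e^{−2κ|x|} dx = 1 − e^{−2κd} = 1 − e^{−4.012} = 0.9819.

P = 0.982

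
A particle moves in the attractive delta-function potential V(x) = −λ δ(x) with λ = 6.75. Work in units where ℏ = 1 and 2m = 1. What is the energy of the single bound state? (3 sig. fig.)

The bound state is ψ(x) = √κ e^{−κ|x|}. The derivative jump ψ'(0⁺) − ψ'(0⁻) = −(2mλ/ℏ²)ψ(0) fixes κ = mλ/ℏ² = 3.375.
Then E = −ℏ²κ²/(2m) = −mλ²/(2ℏ²) = -11.39.

E = -11.4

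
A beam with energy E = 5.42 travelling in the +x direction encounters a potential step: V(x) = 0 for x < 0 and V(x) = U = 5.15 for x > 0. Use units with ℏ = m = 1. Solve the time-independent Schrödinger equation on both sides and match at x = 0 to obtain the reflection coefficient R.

R = 0.403

On each side the TISE gives plane waves with k = √(2m(E − V))/ℏ: k₁ = √(2·1·5.42) = 3.292, k₂ = √(2·1·0.27) = 0.7348.
Matching ψ and ψ′ at x = 0 gives r = (k₁ − k₂)/(k₁ + k₂), so R = r² = 0.4033 and T = 1 − R = 0.5967.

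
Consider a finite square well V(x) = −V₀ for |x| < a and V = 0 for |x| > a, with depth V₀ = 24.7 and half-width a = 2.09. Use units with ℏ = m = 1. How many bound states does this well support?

N = 10

Define the well-strength parameter z₀ = (a/ℏ)√(2mV₀) = 2.09 × √(2·1·24.7) = 14.69.
The even/odd transcendental equations gain one root per π/2 in z₀, giving N = 1 + ⌊2z₀/π⌋ = 1 + ⌊9.352⌋ = 10.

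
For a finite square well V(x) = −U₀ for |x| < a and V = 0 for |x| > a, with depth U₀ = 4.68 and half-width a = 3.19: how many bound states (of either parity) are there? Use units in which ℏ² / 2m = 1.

N = 5

Define the well-strength parameter z₀ = (a/ℏ)√(2mU₀) = 3.19 × √(2·0.5·4.68) = 6.901.
A new bound state (alternating even/odd) appears each time z₀ passes a multiple of π/2, so N = ⌊2z₀/π⌋ + 1 = ⌊4.393⌋ + 1 = 5.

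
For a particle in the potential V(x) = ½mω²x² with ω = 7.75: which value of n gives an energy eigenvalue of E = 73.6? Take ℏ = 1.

n = 9

Invert E_n = (n + ½)ℏω: n = E/ℏω − ½ = 8.997, so n = 9.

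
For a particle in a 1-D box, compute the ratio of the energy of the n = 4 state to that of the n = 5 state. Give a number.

0.64

E_n = n²π²ℏ²/(2mL²) so the ratio is n₂²/n₁² = 16/25 = 0.64.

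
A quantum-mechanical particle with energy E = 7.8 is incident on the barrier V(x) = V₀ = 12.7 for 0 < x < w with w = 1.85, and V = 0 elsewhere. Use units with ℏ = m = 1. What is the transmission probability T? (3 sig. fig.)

T = 0.0000354

Since E < V₀ the interior solution is evanescent with decay constant κ = √(2m(V₀ − E))/ℏ = 3.130.
κw = 5.791, sinh(κw) = 163.7.
The exact tunnelling result is T⁻¹ = 1 + V₀² sinh²(κw) / [4E(V₀ − E)] = 28290, so T = 0.0000354.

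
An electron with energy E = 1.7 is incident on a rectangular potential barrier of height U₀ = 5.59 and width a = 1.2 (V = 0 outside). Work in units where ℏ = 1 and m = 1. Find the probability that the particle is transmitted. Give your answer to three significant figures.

T = 0.00418

Since E < U₀ the interior solution is evanescent with decay constant κ = √(2m(U₀ − E))/ℏ = 2.789.
κa = 3.347, sinh(κa) = 14.19.
Matching ψ, ψ′ at both faces gives T = [1 + U₀² sinh²(κa) / (4E(U₀ − E))]⁻¹ = 1/239.0 = 0.00418.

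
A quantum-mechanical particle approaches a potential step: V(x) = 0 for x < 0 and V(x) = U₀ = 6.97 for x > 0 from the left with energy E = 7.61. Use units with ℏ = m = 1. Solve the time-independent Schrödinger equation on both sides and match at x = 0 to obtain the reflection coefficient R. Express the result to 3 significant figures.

R = 0.303

On each side the TISE gives plane waves with k = √(2m(E − V))/ℏ: k₁ = √(2·1·7.61) = 3.901, k₂ = √(2·1·0.64) = 1.131.
Matching ψ and ψ′ at x = 0 gives r = (k₁ − k₂)/(k₁ + k₂), so R = r² = 0.3029 and T = 1 − R = 0.6971.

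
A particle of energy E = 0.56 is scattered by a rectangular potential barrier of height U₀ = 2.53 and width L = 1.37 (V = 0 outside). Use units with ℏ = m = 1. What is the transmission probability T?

E < U₀: inside the barrier ψ ∝ e^{±κx} with κ = √(2m(U₀ − E))/ℏ = 1.985.
κL = 2.719, sinh(κL) = 7.552.
The exact tunnelling result is T⁻¹ = 1 + U₀² sinh²(κL) / [4E(U₀ − E)] = 83.74, so T = 0.0119.

T = 0.0119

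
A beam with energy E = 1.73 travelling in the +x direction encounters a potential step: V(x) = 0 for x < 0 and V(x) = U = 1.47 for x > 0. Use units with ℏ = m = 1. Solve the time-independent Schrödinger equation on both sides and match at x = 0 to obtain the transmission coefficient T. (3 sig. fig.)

The wavenumbers are k₁ = √(2mE)/ℏ = 1.860 on the left and k₂ = √(2m(E − U))/ℏ = 0.7211 on the right.
Matching ψ and ψ′ at x = 0 gives r = (k₁ − k₂)/(k₁ + k₂), so R = r² = 0.1947 and T = 1 − R = 0.8053.

T = 0.805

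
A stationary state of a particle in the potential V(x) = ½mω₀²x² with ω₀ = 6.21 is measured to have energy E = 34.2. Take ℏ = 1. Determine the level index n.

Invert E_n = (n + ½)ℏω₀: n = E/ℏω₀ − ½ = 5.007, so n = 5.

n = 5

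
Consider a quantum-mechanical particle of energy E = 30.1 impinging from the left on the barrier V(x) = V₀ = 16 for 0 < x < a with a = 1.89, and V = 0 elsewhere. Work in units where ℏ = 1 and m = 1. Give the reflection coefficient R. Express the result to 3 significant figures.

R = 0.0474

E > V₀: inside the barrier k₂ = √(2m(E − V₀))/ℏ = 5.310, k₂a = 10.04.
Matching at both interfaces gives T⁻¹ = 1 + V₀² sin²(k₂a) / [4E(E − V₀)] = 1.050, hence T = 0.953.
R = 1 − T = 0.0474.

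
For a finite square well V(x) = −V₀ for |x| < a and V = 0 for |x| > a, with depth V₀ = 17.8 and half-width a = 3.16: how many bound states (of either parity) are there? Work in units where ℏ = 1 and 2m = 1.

Define the well-strength parameter z₀ = (a/ℏ)√(2mV₀) = 3.16 × √(2·0.5·17.8) = 13.33.
A new bound state (alternating even/odd) appears each time z₀ passes a multiple of π/2, so N = ⌊2z₀/π⌋ + 1 = ⌊8.487⌋ + 1 = 9.

N = 9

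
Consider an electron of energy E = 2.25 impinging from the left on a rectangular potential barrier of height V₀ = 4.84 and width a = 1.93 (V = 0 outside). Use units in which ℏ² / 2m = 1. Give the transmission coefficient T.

E < V₀: inside the barrier ψ ∝ e^{±κx} with κ = √(2m(V₀ − E))/ℏ = 1.609.
κa = 3.106, sinh(κa) = 11.14.
The exact tunnelling result is T⁻¹ = 1 + V₀² sinh²(κa) / [4E(V₀ − E)] = 125.8, so T = 0.00795.

T = 0.00795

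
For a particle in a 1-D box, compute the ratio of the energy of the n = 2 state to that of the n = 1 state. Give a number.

4

E_n = n²π²ℏ²/(2mL²) so the ratio is n₂²/n₁² = 4/1 = 4.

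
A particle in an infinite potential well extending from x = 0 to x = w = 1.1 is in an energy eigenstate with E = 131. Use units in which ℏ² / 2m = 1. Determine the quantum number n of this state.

n = 4

For an infinite well E_n = n²π²ℏ²/(2mw²), so n = (w/πℏ)√(2mE).
n = (1.1/π) × √(2 × 0.5 × 131) = 4.008 → n = 4.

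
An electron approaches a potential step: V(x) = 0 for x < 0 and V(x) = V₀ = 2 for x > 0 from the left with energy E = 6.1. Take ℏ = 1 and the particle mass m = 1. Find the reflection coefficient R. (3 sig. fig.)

R = 0.00980

The wavenumbers are k₁ = √(2mE)/ℏ = 3.493 on the left and k₂ = √(2m(E − V₀))/ℏ = 2.864 on the right.
Matching ψ and ψ′ at x = 0 gives r = (k₁ − k₂)/(k₁ + k₂), so R = r² = 0.009801 and T = 1 − R = 0.9902.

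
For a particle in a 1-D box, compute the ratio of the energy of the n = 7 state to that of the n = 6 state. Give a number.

1.36111

E_n = n²π²ℏ²/(2mL²) so the ratio is n₂²/n₁² = 49/36 = 1.36111.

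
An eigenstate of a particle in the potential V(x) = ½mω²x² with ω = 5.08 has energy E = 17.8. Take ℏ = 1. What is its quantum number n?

n = 3

E_n = ℏω(n + ½) ⇒ n = E/(ℏω) − ½ = 17.8/5.08 − 0.5 = 3.004 → n = 3.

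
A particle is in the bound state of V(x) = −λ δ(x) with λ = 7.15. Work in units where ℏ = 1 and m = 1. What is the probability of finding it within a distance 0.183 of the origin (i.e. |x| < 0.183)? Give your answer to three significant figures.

P = 0.927

The normalised bound state is ψ = √κ e^{−κ|x|} with κ = mλ/ℏ² = 7.150.
P(|x| < d) = ∫_{−d}^{d} κ e^{−2κ|x|} dx = 1 − e^{−2κd} = 1 − e^{−2.617} = 0.9270.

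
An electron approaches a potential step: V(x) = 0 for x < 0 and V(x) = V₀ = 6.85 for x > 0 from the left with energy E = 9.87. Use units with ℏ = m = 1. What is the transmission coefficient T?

The wavenumbers are k₁ = √(2mE)/ℏ = 4.443 on the left and k₂ = √(2m(E − V₀))/ℏ = 2.458 on the right.
Continuity of ψ and ψ′ at the step yields the reflection amplitude r = (k₁ − k₂)/(k₁ + k₂) = 0.2877; thus R = |r|² = 0.08277, T = 0.9172.

T = 0.917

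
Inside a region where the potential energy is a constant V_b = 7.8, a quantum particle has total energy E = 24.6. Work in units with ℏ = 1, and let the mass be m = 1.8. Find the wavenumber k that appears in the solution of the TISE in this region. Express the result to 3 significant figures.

With E > V_b the solution is oscillatory, ψ ∝ e^{±ikx} with k = √(2m(E − V_b))/ℏ.
k = √(2 × 1.8 × 16.8) = 7.777.

k = 7.78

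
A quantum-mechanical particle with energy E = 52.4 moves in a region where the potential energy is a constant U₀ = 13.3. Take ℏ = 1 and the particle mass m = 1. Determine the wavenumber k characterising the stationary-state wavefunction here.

k = 8.84

With E > U₀ the solution is oscillatory, ψ ∝ e^{±ikx} with k = √(2m(E − U₀))/ℏ.
k = √(2 × 1 × 39.1) = 8.843.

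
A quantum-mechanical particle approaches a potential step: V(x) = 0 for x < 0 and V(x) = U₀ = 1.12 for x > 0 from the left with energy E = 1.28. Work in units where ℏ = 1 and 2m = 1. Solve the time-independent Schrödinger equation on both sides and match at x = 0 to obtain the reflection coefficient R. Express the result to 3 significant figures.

The wavenumbers are k₁ = √(2mE)/ℏ = 1.131 on the left and k₂ = √(2m(E − U₀))/ℏ = 0.4000 on the right.
Continuity of ψ and ψ′ at the step yields the reflection amplitude r = (k₁ − k₂)/(k₁ + k₂) = 0.4776; thus R = |r|² = 0.2281, T = 0.7719.

R = 0.228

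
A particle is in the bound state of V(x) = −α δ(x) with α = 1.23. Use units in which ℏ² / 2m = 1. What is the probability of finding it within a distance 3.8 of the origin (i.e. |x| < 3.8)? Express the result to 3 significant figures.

P = 0.991

The normalised bound state is ψ = √κ e^{−κ|x|} with κ = mα/ℏ² = 0.6150.
P(|x| < d) = ∫_{−d}^{d} κ e^{−2κ|x|} dx = 1 − e^{−2κd} = 1 − e^{−4.674} = 0.9907.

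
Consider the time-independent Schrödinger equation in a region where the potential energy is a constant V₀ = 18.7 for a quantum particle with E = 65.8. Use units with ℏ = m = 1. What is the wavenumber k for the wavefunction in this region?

k = 9.71

With E > V₀ the solution is oscillatory, ψ ∝ e^{±ikx} with k = √(2m(E − V₀))/ℏ.
k = √(2 × 1 × 47.1) = 9.706.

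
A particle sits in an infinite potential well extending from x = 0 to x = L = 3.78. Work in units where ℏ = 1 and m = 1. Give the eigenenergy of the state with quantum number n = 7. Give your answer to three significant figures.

Requiring ψ(0) = ψ(L) = 0 quantises k = nπ/L, hence E_n = ℏ²k²/2m = n²π²ℏ²/(2mL²).
E_7 = 7² × π² / (2 × 1 × 3.78²) = 16.92.

E = 16.9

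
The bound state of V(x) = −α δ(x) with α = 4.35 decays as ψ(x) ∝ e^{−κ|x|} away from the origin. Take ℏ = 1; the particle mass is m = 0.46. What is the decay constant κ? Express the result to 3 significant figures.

Integrate −(ℏ²/2m)ψ'' − αδ(x)ψ = Eψ from −ε to +ε: the ψ'' term gives ψ'(0⁺) − ψ'(0⁻) and the δ term gives −(2mα/ℏ²)ψ(0).
With ψ ∝ e^{−κ|x|} this yields −2κ = −2mα/ℏ², so κ = mα/ℏ² = 2.001.

κ = 2.00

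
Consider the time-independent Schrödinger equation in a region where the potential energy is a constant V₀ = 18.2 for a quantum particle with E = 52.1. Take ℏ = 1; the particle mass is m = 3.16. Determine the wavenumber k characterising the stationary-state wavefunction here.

k = 14.6

With E > V₀ the solution is oscillatory, ψ ∝ e^{±ikx} with k = √(2m(E − V₀))/ℏ.
k = √(2 × 3.16 × 33.9) = 14.64.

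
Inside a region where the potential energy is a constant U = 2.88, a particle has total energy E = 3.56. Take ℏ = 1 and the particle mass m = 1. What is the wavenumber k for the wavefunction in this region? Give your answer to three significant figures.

With E > U the solution is oscillatory, ψ ∝ e^{±ikx} with k = √(2m(E − U))/ℏ.
k = √(2 × 1 × 0.68) = 1.166.

k = 1.17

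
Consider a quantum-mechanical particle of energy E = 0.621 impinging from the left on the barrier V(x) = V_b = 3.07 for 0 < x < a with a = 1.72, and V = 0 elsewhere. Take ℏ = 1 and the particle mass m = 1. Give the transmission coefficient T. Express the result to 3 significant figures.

T = 0.00127

E < V_b: inside the barrier ψ ∝ e^{±κx} with κ = √(2m(V_b − E))/ℏ = 2.213.
κa = 3.807, sinh(κa) = 22.49.
The exact tunnelling result is T⁻¹ = 1 + V_b² sinh²(κa) / [4E(V_b − E)] = 784.5, so T = 0.00127.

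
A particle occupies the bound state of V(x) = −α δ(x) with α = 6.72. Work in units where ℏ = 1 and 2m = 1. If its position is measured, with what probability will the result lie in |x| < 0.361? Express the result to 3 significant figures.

The normalised bound state is ψ = √κ e^{−κ|x|} with κ = mα/ℏ² = 3.360.
P(|x| < d) = ∫_{−d}^{d} κ e^{−2κ|x|} dx = 1 − e^{−2κd} = 1 − e^{−2.426} = 0.9116.

P = 0.912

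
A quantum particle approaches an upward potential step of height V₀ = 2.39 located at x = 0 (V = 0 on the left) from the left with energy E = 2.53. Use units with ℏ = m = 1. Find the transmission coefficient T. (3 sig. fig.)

On each side the TISE gives plane waves with k = √(2m(E − V))/ℏ: k₁ = √(2·1·2.53) = 2.249, k₂ = √(2·1·0.14) = 0.5292.
Continuity of ψ and ψ′ at the step yields the reflection amplitude r = (k₁ − k₂)/(k₁ + k₂) = 0.6191; thus R = |r|² = 0.3833, T = 0.6167.

T = 0.617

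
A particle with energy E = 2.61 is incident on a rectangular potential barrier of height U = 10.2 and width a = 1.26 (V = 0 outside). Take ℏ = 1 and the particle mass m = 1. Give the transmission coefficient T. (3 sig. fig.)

Since E < U the interior solution is evanescent with decay constant κ = √(2m(U − E))/ℏ = 3.896.
κa = 4.909, sinh(κa) = 67.76.
The exact tunnelling result is T⁻¹ = 1 + U² sinh²(κa) / [4E(U − E)] = 6029, so T = 0.000166.

T = 0.000166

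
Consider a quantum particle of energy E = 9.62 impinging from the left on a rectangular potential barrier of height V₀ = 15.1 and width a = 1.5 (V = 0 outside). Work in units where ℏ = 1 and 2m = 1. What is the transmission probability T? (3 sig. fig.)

T = 0.00329

Since E < V₀ the interior solution is evanescent with decay constant κ = √(2m(V₀ − E))/ℏ = 2.341.
κa = 3.511, sinh(κa) = 16.73.
Matching ψ, ψ′ at both faces gives T = [1 + V₀² sinh²(κa) / (4E(V₀ − E))]⁻¹ = 1/303.7 = 0.00329.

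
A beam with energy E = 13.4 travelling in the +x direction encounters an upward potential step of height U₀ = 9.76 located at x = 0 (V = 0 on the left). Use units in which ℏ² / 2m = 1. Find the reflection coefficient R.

The wavenumbers are k₁ = √(2mE)/ℏ = 3.661 on the left and k₂ = √(2m(E − U₀))/ℏ = 1.908 on the right.
Continuity of ψ and ψ′ at the step yields the reflection amplitude r = (k₁ − k₂)/(k₁ + k₂) = 0.3148; thus R = |r|² = 0.09907, T = 0.9009.

R = 0.0991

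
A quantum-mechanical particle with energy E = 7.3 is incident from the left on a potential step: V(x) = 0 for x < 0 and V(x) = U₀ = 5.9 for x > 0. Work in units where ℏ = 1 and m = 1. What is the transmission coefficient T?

T = 0.847

On each side the TISE gives plane waves with k = √(2m(E − V))/ℏ: k₁ = √(2·1·7.3) = 3.821, k₂ = √(2·1·1.4) = 1.673.
Continuity of ψ and ψ′ at the step yields the reflection amplitude r = (k₁ − k₂)/(k₁ + k₂) = 0.3909; thus R = |r|² = 0.1528, T = 0.8472.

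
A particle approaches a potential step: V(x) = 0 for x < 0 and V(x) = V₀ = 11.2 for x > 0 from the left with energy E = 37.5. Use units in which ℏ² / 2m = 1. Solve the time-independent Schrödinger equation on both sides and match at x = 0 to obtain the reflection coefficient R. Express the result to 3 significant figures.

The wavenumbers are k₁ = √(2mE)/ℏ = 6.124 on the left and k₂ = √(2m(E − V₀))/ℏ = 5.128 on the right.
Matching ψ and ψ′ at x = 0 gives r = (k₁ − k₂)/(k₁ + k₂), so R = r² = 0.007825 and T = 1 − R = 0.9922.

R = 0.00783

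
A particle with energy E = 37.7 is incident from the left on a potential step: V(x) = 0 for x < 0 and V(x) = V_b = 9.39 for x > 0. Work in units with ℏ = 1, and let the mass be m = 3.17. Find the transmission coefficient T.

The wavenumbers are k₁ = √(2mE)/ℏ = 15.46 on the left and k₂ = √(2m(E − V_b))/ℏ = 13.40 on the right.
Matching ψ and ψ′ at x = 0 gives r = (k₁ − k₂)/(k₁ + k₂), so R = r² = 0.005111 and T = 1 − R = 0.9949.

T = 0.995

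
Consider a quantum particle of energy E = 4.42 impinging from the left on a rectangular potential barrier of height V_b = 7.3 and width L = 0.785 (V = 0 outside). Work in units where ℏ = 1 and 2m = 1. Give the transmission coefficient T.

Since E < V_b the interior solution is evanescent with decay constant κ = √(2m(V_b − E))/ℏ = 1.697.
κL = 1.332, sinh(κL) = 1.763.
Matching ψ, ψ′ at both faces gives T = [1 + V_b² sinh²(κL) / (4E(V_b − E))]⁻¹ = 1/4.252 = 0.235.

T = 0.235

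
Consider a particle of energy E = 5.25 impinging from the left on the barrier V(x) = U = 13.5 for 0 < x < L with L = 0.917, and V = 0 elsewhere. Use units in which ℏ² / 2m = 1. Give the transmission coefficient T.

E < U: inside the barrier ψ ∝ e^{±κx} with κ = √(2m(U − E))/ℏ = 2.872.
κL = 2.634, sinh(κL) = 6.928.
The exact tunnelling result is T⁻¹ = 1 + U² sinh²(κL) / [4E(U − E)] = 51.49, so T = 0.0194.

T = 0.0194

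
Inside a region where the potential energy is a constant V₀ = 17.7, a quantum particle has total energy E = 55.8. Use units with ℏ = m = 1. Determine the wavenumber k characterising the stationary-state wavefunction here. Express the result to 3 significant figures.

k = 8.73

With E > V₀ the solution is oscillatory, ψ ∝ e^{±ikx} with k = √(2m(E − V₀))/ℏ.
k = √(2 × 1 × 38.1) = 8.729.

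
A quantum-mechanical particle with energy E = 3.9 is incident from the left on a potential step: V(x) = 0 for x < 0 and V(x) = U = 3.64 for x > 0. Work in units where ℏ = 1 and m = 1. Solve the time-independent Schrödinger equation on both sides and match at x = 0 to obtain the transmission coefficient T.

T = 0.652

The wavenumbers are k₁ = √(2mE)/ℏ = 2.793 on the left and k₂ = √(2m(E − U))/ℏ = 0.7211 on the right.
Matching ψ and ψ′ at x = 0 gives r = (k₁ − k₂)/(k₁ + k₂), so R = r² = 0.3476 and T = 1 − R = 0.6524.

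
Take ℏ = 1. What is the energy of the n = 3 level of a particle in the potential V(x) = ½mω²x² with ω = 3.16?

Using E_n = (n + ½)ℏω: E_3 = 3.5 × 3.16 = 11.06.

E = 11.1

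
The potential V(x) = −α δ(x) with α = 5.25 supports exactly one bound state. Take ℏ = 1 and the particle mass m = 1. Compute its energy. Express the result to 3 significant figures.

E = -13.8

The bound state is ψ(x) = √κ e^{−κ|x|}. The derivative jump ψ'(0⁺) − ψ'(0⁻) = −(2mα/ℏ²)ψ(0) fixes κ = mα/ℏ² = 5.250.
Then E = −ℏ²κ²/(2m) = −mα²/(2ℏ²) = -13.78.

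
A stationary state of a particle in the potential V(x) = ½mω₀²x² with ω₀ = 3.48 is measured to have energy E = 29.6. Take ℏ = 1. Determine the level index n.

n = 8

Invert E_n = (n + ½)ℏω₀: n = E/ℏω₀ − ½ = 8.006, so n = 8.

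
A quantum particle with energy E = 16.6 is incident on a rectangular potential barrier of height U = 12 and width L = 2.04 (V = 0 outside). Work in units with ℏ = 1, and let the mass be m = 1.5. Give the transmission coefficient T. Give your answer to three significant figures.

Above the barrier the interior wavenumber is k₂ = √(2m(E − U))/ℏ = 3.715, giving phase k₂L = 7.578.
T = [1 + U² sin²(k₂L) / (4E(E − U))]⁻¹ = 1/1.437 = 0.696.

T = 0.696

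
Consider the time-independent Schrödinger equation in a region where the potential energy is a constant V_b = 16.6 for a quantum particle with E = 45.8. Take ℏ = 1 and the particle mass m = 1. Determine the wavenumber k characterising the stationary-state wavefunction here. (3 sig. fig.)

With E > V_b the solution is oscillatory, ψ ∝ e^{±ikx} with k = √(2m(E − V_b))/ℏ.
k = √(2 × 1 × 29.2) = 7.642.

k = 7.64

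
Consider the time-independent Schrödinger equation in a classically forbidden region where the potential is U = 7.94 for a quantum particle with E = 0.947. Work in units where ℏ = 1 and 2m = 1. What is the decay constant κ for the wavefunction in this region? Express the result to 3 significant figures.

κ = 2.64

Since E < U the TISE in this region is ψ'' = κ²ψ with κ = √(2m(U − E))/ℏ.
κ = √(2 × 0.5 × 6.993) = 2.644.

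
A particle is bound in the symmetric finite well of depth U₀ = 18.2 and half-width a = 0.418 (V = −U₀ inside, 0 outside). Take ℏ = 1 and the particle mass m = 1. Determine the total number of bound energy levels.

Define the well-strength parameter z₀ = (a/ℏ)√(2mU₀) = 0.418 × √(2·1·18.2) = 2.522.
The even/odd transcendental equations gain one root per π/2 in z₀, giving N = 1 + ⌊2z₀/π⌋ = 1 + ⌊1.605⌋ = 2.

N = 2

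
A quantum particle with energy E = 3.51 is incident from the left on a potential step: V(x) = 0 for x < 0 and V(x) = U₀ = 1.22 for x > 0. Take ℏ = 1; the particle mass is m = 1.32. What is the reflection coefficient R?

R = 0.0113

The wavenumbers are k₁ = √(2mE)/ℏ = 3.044 on the left and k₂ = √(2m(E − U₀))/ℏ = 2.459 on the right.
Continuity of ψ and ψ′ at the step yields the reflection amplitude r = (k₁ − k₂)/(k₁ + k₂) = 0.1064; thus R = |r|² = 0.01131, T = 0.9887.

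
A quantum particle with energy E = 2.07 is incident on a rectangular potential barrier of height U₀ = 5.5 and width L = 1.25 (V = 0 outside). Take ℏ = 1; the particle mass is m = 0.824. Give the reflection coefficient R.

R = 0.990

Since E < U₀ the interior solution is evanescent with decay constant κ = √(2m(U₀ − E))/ℏ = 2.378.
κL = 2.972, sinh(κL) = 9.739.
Matching ψ, ψ′ at both faces gives T = [1 + U₀² sinh²(κL) / (4E(U₀ − E))]⁻¹ = 1/102.0 = 0.00980.
R = 1 − T = 0.990.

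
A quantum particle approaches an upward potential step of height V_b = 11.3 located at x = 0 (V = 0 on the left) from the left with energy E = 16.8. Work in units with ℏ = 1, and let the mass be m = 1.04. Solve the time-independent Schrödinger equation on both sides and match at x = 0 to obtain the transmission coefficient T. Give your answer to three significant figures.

On each side the TISE gives plane waves with k = √(2m(E − V))/ℏ: k₁ = √(2·1.04·16.8) = 5.911, k₂ = √(2·1.04·5.5) = 3.382.
Matching ψ and ψ′ at x = 0 gives r = (k₁ − k₂)/(k₁ + k₂), so R = r² = 0.07405 and T = 1 − R = 0.9259.

T = 0.926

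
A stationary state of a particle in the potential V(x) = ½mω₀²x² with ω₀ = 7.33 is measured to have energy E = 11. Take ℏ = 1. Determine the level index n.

n = 1

E_n = ℏω₀(n + ½) ⇒ n = E/(ℏω₀) − ½ = 11/7.33 − 0.5 = 1.001 → n = 1.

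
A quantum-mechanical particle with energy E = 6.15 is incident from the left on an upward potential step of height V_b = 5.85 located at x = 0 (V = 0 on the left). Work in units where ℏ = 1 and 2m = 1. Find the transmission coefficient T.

The wavenumbers are k₁ = √(2mE)/ℏ = 2.480 on the left and k₂ = √(2m(E − V_b))/ℏ = 0.5477 on the right.
Matching ψ and ψ′ at x = 0 gives r = (k₁ − k₂)/(k₁ + k₂), so R = r² = 0.4073 and T = 1 − R = 0.5927.

T = 0.593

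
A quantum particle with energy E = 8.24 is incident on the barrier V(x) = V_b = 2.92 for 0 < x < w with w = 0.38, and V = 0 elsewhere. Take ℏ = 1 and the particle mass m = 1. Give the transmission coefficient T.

E > V_b: inside the barrier k₂ = √(2m(E − V_b))/ℏ = 3.262, k₂w = 1.240.
Matching at both interfaces gives T⁻¹ = 1 + V_b² sin²(k₂w) / [4E(E − V_b)] = 1.043, hence T = 0.958.

T = 0.958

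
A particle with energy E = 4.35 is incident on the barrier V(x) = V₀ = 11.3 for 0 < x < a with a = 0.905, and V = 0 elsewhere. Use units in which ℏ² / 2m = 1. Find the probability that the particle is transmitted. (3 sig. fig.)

T = 0.0316

Since E < V₀ the interior solution is evanescent with decay constant κ = √(2m(V₀ − E))/ℏ = 2.636.
κa = 2.386, sinh(κa) = 5.388.
Matching ψ, ψ′ at both faces gives T = [1 + V₀² sinh²(κa) / (4E(V₀ − E))]⁻¹ = 1/31.65 = 0.0316.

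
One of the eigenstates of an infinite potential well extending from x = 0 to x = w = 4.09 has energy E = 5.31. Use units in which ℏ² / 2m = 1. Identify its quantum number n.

n = 3

From E_n = n²π²ℏ²/(2mw²) invert to n = √(2mw²E)/(πℏ).
n = (4.09/π) × √(2 × 0.5 × 5.31) = 3.000 → n = 3.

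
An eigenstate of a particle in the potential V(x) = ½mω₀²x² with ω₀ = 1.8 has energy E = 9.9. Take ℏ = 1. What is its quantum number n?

Invert E_n = (n + ½)ℏω₀: n = E/ℏω₀ − ½ = 5.000, so n = 5.

n = 5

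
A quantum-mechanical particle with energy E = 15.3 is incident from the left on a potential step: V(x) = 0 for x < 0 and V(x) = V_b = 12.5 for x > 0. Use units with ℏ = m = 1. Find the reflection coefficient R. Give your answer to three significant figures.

R = 0.161

The wavenumbers are k₁ = √(2mE)/ℏ = 5.532 on the left and k₂ = √(2m(E − V_b))/ℏ = 2.366 on the right.
Continuity of ψ and ψ′ at the step yields the reflection amplitude r = (k₁ − k₂)/(k₁ + k₂) = 0.4008; thus R = |r|² = 0.1606, T = 0.8394.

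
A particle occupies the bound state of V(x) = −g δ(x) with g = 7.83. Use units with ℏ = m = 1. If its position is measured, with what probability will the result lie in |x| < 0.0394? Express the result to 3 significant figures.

The normalised bound state is ψ = √κ e^{−κ|x|} with κ = mg/ℏ² = 7.830.
P(|x| < d) = ∫_{−d}^{d} κ e^{−2κ|x|} dx = 1 − e^{−2κd} = 1 − e^{−0.6170} = 0.4604.

P = 0.460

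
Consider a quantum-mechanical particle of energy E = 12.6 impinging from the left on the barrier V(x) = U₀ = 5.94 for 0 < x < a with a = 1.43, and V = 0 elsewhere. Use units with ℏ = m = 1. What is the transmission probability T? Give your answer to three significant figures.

T = 0.926

Above the barrier the interior wavenumber is k₂ = √(2m(E − U₀))/ℏ = 3.650, giving phase k₂a = 5.219.
Matching at both interfaces gives T⁻¹ = 1 + U₀² sin²(k₂a) / [4E(E − U₀)] = 1.080, hence T = 0.926.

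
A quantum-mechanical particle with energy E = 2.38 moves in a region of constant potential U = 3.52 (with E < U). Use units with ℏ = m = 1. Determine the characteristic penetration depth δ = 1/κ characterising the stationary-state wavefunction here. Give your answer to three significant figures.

δ = 0.662

Since E < U the TISE in this region is ψ'' = κ²ψ with κ = √(2m(U − E))/ℏ.
κ = √(2 × 1 × 1.14) = 1.510. The penetration depth is δ = 1/κ = 0.662.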